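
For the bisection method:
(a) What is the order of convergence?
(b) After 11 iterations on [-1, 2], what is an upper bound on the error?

(a) Bisection has linear (order 1) convergence; the error is halved each step.

(b) Error bound = (b-a)/2^n = (2 - (-1))/2^{11}
    = 3/2^{11}

(a) 1 (linear); (b) error ≤ 1.46e-03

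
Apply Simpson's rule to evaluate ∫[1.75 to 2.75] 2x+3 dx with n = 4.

f(x) = 2x+3
a = 1.75, b = 2.75, n = 4
h = (b - a)/n = 0.250000

Simpson's rule: (h/3)[f(x₀) + 4f(x₁) + 2f(x₂) + ... + f(xₙ)]

x_0 = 1.7500, f(x_0) = 6.500000, coefficient = 1
x_1 = 2.0000, f(x_1) = 7.000000, coefficient = 4
x_2 = 2.2500, f(x_2) = 7.500000, coefficient = 2
x_3 = 2.5000, f(x_3) = 8.000000, coefficient = 4
x_4 = 2.7500, f(x_4) = 8.500000, coefficient = 1

I ≈ (0.250000/3) × 90.000000 = 7.500000
Exact value: 7.500000
Error: 0.000000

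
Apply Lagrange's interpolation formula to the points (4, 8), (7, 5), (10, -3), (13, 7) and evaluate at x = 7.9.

Lagrange interpolation formula:
P(x) = Σ yᵢ × Lᵢ(x)
where Lᵢ(x) = Π_{j≠i} (x - xⱼ)/(xᵢ - xⱼ)

L_0(7.9) = (7.9 - 7)/(4 - 7) × (7.9 - 10)/(4 - 10) × (7.9 - 13)/(4 - 13) = -0.059500
L_1(7.9) = (7.9 - 4)/(7 - 4) × (7.9 - 10)/(7 - 10) × (7.9 - 13)/(7 - 13) = 0.773500
L_2(7.9) = (7.9 - 4)/(10 - 4) × (7.9 - 7)/(10 - 7) × (7.9 - 13)/(10 - 13) = 0.331500
L_3(7.9) = (7.9 - 4)/(13 - 4) × (7.9 - 7)/(13 - 7) × (7.9 - 10)/(13 - 10) = -0.045500

P(7.9) = 8×L_0(7.9) + 5×L_1(7.9) + (-3)×L_2(7.9) + 7×L_3(7.9)
P(7.9) = 2.078500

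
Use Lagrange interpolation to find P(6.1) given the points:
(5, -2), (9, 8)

Lagrange interpolation formula:
P(x) = Σ yᵢ × Lᵢ(x)
where Lᵢ(x) = Π_{j≠i} (x - xⱼ)/(xᵢ - xⱼ)

L_0(6.1) = (6.1 - 9)/(5 - 9) = 0.725000
L_1(6.1) = (6.1 - 5)/(9 - 5) = 0.275000

P(6.1) = (-2)×L_0(6.1) + 8×L_1(6.1)
P(6.1) = 0.750000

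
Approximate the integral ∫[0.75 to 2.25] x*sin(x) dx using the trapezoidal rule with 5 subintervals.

f(x) = x*sin(x)
a = 0.75, b = 2.25, n = 5
h = (b - a)/n = 0.300000

Trapezoidal rule: (h/2)[f(x₀) + 2f(x₁) + 2f(x₂) + ... + f(xₙ)]

x_0 = 0.7500, f(x_0) = 0.511229, coefficient = 1
x_1 = 1.0500, f(x_1) = 0.910794, coefficient = 2
x_2 = 1.3500, f(x_2) = 1.317227, coefficient = 2
x_3 = 1.6500, f(x_3) = 1.644827, coefficient = 2
x_4 = 1.9500, f(x_4) = 1.811471, coefficient = 2
x_5 = 2.2500, f(x_5) = 1.750665, coefficient = 1

I ≈ (0.300000/2) × 13.630533 = 2.044580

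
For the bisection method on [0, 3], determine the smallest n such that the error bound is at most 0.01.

We need (b-a)/2^n ≤ 0.01
(3 - 0)/2^n ≤ 0.01
3/2^n ≤ 0.01
2^n ≥ 300
n ≥ log₂(300) = 8.23
n ≥ 9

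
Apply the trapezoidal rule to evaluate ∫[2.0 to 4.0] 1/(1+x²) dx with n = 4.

f(x) = 1/(1+x²)
a = 2.0, b = 4.0, n = 4
h = (b - a)/n = 0.500000

Trapezoidal rule: (h/2)[f(x₀) + 2f(x₁) + 2f(x₂) + ... + f(xₙ)]

x_0 = 2.0000, f(x_0) = 0.200000, coefficient = 1
x_1 = 2.5000, f(x_1) = 0.137931, coefficient = 2
x_2 = 3.0000, f(x_2) = 0.100000, coefficient = 2
x_3 = 3.5000, f(x_3) = 0.075472, coefficient = 2
x_4 = 4.0000, f(x_4) = 0.058824, coefficient = 1

I ≈ (0.500000/2) × 0.885629 = 0.221407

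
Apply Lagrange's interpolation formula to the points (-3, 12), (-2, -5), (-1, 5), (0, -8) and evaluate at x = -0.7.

Lagrange interpolation formula:
P(x) = Σ yᵢ × Lᵢ(x)
where Lᵢ(x) = Π_{j≠i} (x - xⱼ)/(xᵢ - xⱼ)

L_0(-0.7) = (-0.7 - (-2))/(-3 - (-2)) × (-0.7 - (-1))/(-3 - (-1)) × (-0.7 - 0)/(-3 - 0) = 0.045500
L_1(-0.7) = (-0.7 - (-3))/(-2 - (-3)) × (-0.7 - (-1))/(-2 - (-1)) × (-0.7 - 0)/(-2 - 0) = -0.241500
L_2(-0.7) = (-0.7 - (-3))/(-1 - (-3)) × (-0.7 - (-2))/(-1 - (-2)) × (-0.7 - 0)/(-1 - 0) = 1.046500
L_3(-0.7) = (-0.7 - (-3))/(0 - (-3)) × (-0.7 - (-2))/(0 - (-2)) × (-0.7 - (-1))/(0 - (-1)) = 0.149500

P(-0.7) = 12×L_0(-0.7) + (-5)×L_1(-0.7) + 5×L_2(-0.7) + (-8)×L_3(-0.7)
P(-0.7) = 5.790000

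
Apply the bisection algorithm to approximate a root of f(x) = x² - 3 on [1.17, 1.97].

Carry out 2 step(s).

f(x) = x² - 3
Initial interval: [1.17, 1.97]

Iteration 1:
  c_1 = (1.170000 + 1.970000)/2 = 1.570000
  f(c_1) = f(1.570000) = -0.535100
  f(a) × f(c) ≥ 0, new interval: [1.570000, 1.970000]
Iteration 2:
  c_2 = (1.570000 + 1.970000)/2 = 1.770000
  f(c_2) = f(1.770000) = 0.132900
  f(a) × f(c) < 0, new interval: [1.570000, 1.770000]

After 2 iteration(s), the approximation is c_2 = 1.770000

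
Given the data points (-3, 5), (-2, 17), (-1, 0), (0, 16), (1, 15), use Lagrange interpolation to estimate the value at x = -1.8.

Lagrange interpolation formula:
P(x) = Σ yᵢ × Lᵢ(x)
where Lᵢ(x) = Π_{j≠i} (x - xⱼ)/(xᵢ - xⱼ)

L_0(-1.8) = (-1.8 - (-2))/(-3 - (-2)) × (-1.8 - (-1))/(-3 - (-1)) × (-1.8 - 0)/(-3 - 0) × (-1.8 - 1)/(-3 - 1) = -0.033600
L_1(-1.8) = (-1.8 - (-3))/(-2 - (-3)) × (-1.8 - (-1))/(-2 - (-1)) × (-1.8 - 0)/(-2 - 0) × (-1.8 - 1)/(-2 - 1) = 0.806400
L_2(-1.8) = (-1.8 - (-3))/(-1 - (-3)) × (-1.8 - (-2))/(-1 - (-2)) × (-1.8 - 0)/(-1 - 0) × (-1.8 - 1)/(-1 - 1) = 0.302400
L_3(-1.8) = (-1.8 - (-3))/(0 - (-3)) × (-1.8 - (-2))/(0 - (-2)) × (-1.8 - (-1))/(0 - (-1)) × (-1.8 - 1)/(0 - 1) = -0.089600
L_4(-1.8) = (-1.8 - (-3))/(1 - (-3)) × (-1.8 - (-2))/(1 - (-2)) × (-1.8 - (-1))/(1 - (-1)) × (-1.8 - 0)/(1 - 0) = 0.014400

P(-1.8) = 5×L_0(-1.8) + 17×L_1(-1.8) + 0×L_2(-1.8) + 16×L_3(-1.8) + 15×L_4(-1.8)
P(-1.8) = 12.323200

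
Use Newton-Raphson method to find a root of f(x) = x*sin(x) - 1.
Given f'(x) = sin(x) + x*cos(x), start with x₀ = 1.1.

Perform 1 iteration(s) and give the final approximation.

f(x) = x*sin(x) - 1
f'(x) = sin(x) + x*cos(x)
x₀ = 1.1

Newton-Raphson formula: x_{n+1} = x_n - f(x_n)/f'(x_n)

Iteration 1:
  f(1.100000) = -0.019672
  f'(1.100000) = 1.390163
  x_1 = 1.100000 - (-0.019672)/1.390163 = 1.114151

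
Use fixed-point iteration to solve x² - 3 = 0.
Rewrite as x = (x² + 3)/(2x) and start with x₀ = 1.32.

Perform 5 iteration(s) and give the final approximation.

Equation: x² - 3 = 0
Fixed-point form: x = (x² + 3)/(2x)
x₀ = 1.32

x_1 = g(1.320000) = 1.796364
x_2 = g(1.796364) = 1.733202
x_3 = g(1.733202) = 1.732051
x_4 = g(1.732051) = 1.732051
x_5 = g(1.732051) = 1.732051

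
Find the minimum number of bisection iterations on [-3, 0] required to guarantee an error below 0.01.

We need (b-a)/2^n ≤ 0.01
(0 - (-3))/2^n ≤ 0.01
3/2^n ≤ 0.01
2^n ≥ 300
n ≥ log₂(300) = 8.23
n ≥ 9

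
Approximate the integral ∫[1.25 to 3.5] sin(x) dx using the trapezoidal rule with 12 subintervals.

f(x) = sin(x)
a = 1.25, b = 3.5, n = 12
h = (b - a)/n = 0.187500

Trapezoidal rule: (h/2)[f(x₀) + 2f(x₁) + 2f(x₂) + ... + f(xₙ)]

x_0 = 1.2500, f(x_0) = 0.948985, coefficient = 1
x_1 = 1.4375, f(x_1) = 0.991129, coefficient = 2
x_2 = 1.6250, f(x_2) = 0.998531, coefficient = 2
x_3 = 1.8125, f(x_3) = 0.970932, coefficient = 2
x_4 = 2.0000, f(x_4) = 0.909297, coefficient = 2
x_5 = 2.1875, f(x_5) = 0.815789, coefficient = 2
x_6 = 2.3750, f(x_6) = 0.693685, coefficient = 2
x_7 = 2.5625, f(x_7) = 0.547265, coefficient = 2
x_8 = 2.7500, f(x_8) = 0.381661, coefficient = 2
x_9 = 2.9375, f(x_9) = 0.202679, coefficient = 2
x_10 = 3.1250, f(x_10) = 0.016592, coefficient = 2
x_11 = 3.3125, f(x_11) = -0.170077, coefficient = 2
x_12 = 3.5000, f(x_12) = -0.350783, coefficient = 1

I ≈ (0.187500/2) × 13.313169 = 1.248110
Exact value: 1.251779
Error: 0.003669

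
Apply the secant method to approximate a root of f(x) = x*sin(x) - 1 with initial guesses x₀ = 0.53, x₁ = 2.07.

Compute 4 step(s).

f(x) = x*sin(x) - 1
x₀ = 0.53, x₁ = 2.07

Secant formula: x_{n+1} = x_n - f(x_n)(x_n - x_{n-1})/(f(x_n) - f(x_{n-1}))

Iteration 1:
  f(0.530000) = -0.732067
  f(2.070000) = 0.817386
  x_2 = 2.070000 - 0.817386×(2.070000 - 0.530000)/(0.817386 - (-0.732067))
       = 1.257601
Iteration 2:
  f(2.070000) = 0.817386
  f(1.257601) = 0.196424
  x_3 = 1.257601 - 0.196424×(1.257601 - 2.070000)/(0.196424 - 0.817386)
       = 1.000622
Iteration 3:
  f(1.257601) = 0.196424
  f(1.000622) = -0.157670
  x_4 = 1.000622 - (-0.157670)×(1.000622 - 1.257601)/(-0.157670 - 0.196424)
       = 1.115049
Iteration 4:
  f(1.000622) = -0.157670
  f(1.115049) = 0.001238
  x_5 = 1.115049 - 0.001238×(1.115049 - 1.000622)/(0.001238 - (-0.157670))
       = 1.114157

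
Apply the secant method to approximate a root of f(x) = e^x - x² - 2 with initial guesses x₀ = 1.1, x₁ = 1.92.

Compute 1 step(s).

f(x) = e^x - x² - 2
x₀ = 1.1, x₁ = 1.92

Secant formula: x_{n+1} = x_n - f(x_n)(x_n - x_{n-1})/(f(x_n) - f(x_{n-1}))

Iteration 1:
  f(1.100000) = -0.205834
  f(1.920000) = 1.134558
  x_2 = 1.920000 - 1.134558×(1.920000 - 1.100000)/(1.134558 - (-0.205834))
       = 1.225921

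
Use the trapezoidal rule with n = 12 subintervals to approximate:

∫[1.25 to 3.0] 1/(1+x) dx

f(x) = 1/(1+x)
a = 1.25, b = 3.0, n = 12
h = (b - a)/n = 0.145833

Trapezoidal rule: (h/2)[f(x₀) + 2f(x₁) + 2f(x₂) + ... + f(xₙ)]

x_0 = 1.2500, f(x_0) = 0.444444, coefficient = 1
x_1 = 1.3958, f(x_1) = 0.417391, coefficient = 2
x_2 = 1.5417, f(x_2) = 0.393443, coefficient = 2
x_3 = 1.6875, f(x_3) = 0.372093, coefficient = 2
x_4 = 1.8333, f(x_4) = 0.352941, coefficient = 2
x_5 = 1.9792, f(x_5) = 0.335664, coefficient = 2
x_6 = 2.1250, f(x_6) = 0.320000, coefficient = 2
x_7 = 2.2708, f(x_7) = 0.305732, coefficient = 2
x_8 = 2.4167, f(x_8) = 0.292683, coefficient = 2
x_9 = 2.5625, f(x_9) = 0.280702, coefficient = 2
x_10 = 2.7083, f(x_10) = 0.269663, coefficient = 2
x_11 = 2.8542, f(x_11) = 0.259459, coefficient = 2
x_12 = 3.0000, f(x_12) = 0.250000, coefficient = 1

I ≈ (0.145833/2) × 7.893988 = 0.575603
Exact value: 0.575364
Error: 0.000239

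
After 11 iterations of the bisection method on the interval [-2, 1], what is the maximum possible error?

Bisection error bound: |error| ≤ (b-a)/2^n
|error| ≤ (1 - (-2))/2^11 = 3/2^11
|error| ≤ 0.0014648438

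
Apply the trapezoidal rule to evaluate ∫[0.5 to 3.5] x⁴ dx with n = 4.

f(x) = x⁴
a = 0.5, b = 3.5, n = 4
h = (b - a)/n = 0.750000

Trapezoidal rule: (h/2)[f(x₀) + 2f(x₁) + 2f(x₂) + ... + f(xₙ)]

x_0 = 0.5000, f(x_0) = 0.062500, coefficient = 1
x_1 = 1.2500, f(x_1) = 2.441406, coefficient = 2
x_2 = 2.0000, f(x_2) = 16.000000, coefficient = 2
x_3 = 2.7500, f(x_3) = 57.191406, coefficient = 2
x_4 = 3.5000, f(x_4) = 150.062500, coefficient = 1

I ≈ (0.750000/2) × 301.390625 = 113.021484
Exact value: 105.037500
Error: 7.983984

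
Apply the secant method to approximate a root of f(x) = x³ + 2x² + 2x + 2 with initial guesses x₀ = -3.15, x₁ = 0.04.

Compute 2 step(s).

f(x) = x³ + 2x² + 2x + 2
x₀ = -3.15, x₁ = 0.04

Secant formula: x_{n+1} = x_n - f(x_n)(x_n - x_{n-1})/(f(x_n) - f(x_{n-1}))

Iteration 1:
  f(-3.150000) = -15.710875
  f(0.040000) = 2.083264
  x_2 = 0.040000 - 2.083264×(0.040000 - (-3.150000))/(2.083264 - (-15.710875))
       = -0.333472
Iteration 2:
  f(0.040000) = 2.083264
  f(-0.333472) = 1.518380
  x_3 = -0.333472 - 1.518380×(-0.333472 - 0.040000)/(1.518380 - 2.083264)
       = -1.337346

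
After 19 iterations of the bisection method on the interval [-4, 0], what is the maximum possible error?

Bisection error bound: |error| ≤ (b-a)/2^n
|error| ≤ (0 - (-4))/2^19 = 4/2^19
|error| ≤ 0.0000076294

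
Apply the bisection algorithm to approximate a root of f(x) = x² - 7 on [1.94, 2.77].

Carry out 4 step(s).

f(x) = x² - 7
Initial interval: [1.94, 2.77]

Iteration 1:
  c_1 = (1.940000 + 2.770000)/2 = 2.355000
  f(c_1) = f(2.355000) = -1.453975
  f(a) × f(c) ≥ 0, new interval: [2.355000, 2.770000]
Iteration 2:
  c_2 = (2.355000 + 2.770000)/2 = 2.562500
  f(c_2) = f(2.562500) = -0.433594
  f(a) × f(c) ≥ 0, new interval: [2.562500, 2.770000]
Iteration 3:
  c_3 = (2.562500 + 2.770000)/2 = 2.666250
  f(c_3) = f(2.666250) = 0.108889
  f(a) × f(c) < 0, new interval: [2.562500, 2.666250]
Iteration 4:
  c_4 = (2.562500 + 2.666250)/2 = 2.614375
  f(c_4) = f(2.614375) = -0.165043
  f(a) × f(c) ≥ 0, new interval: [2.614375, 2.666250]

After 4 iteration(s), the approximation is c_4 = 2.614375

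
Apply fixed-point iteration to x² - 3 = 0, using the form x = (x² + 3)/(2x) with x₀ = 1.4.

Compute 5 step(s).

Equation: x² - 3 = 0
Fixed-point form: x = (x² + 3)/(2x)
x₀ = 1.4

x_1 = g(1.400000) = 1.771429
x_2 = g(1.771429) = 1.732488
x_3 = g(1.732488) = 1.732051
x_4 = g(1.732051) = 1.732051
x_5 = g(1.732051) = 1.732051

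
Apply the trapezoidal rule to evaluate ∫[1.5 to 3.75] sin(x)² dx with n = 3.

f(x) = sin(x)²
a = 1.5, b = 3.75, n = 3
h = (b - a)/n = 0.750000

Trapezoidal rule: (h/2)[f(x₀) + 2f(x₁) + 2f(x₂) + ... + f(xₙ)]

x_0 = 1.5000, f(x_0) = 0.994996, coefficient = 1
x_1 = 2.2500, f(x_1) = 0.605398, coefficient = 2
x_2 = 3.0000, f(x_2) = 0.019915, coefficient = 2
x_3 = 3.7500, f(x_3) = 0.326682, coefficient = 1

I ≈ (0.750000/2) × 2.572304 = 0.964614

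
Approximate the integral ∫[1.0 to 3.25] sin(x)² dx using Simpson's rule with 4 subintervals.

f(x) = sin(x)²
a = 1.0, b = 3.25, n = 4
h = (b - a)/n = 0.562500

Simpson's rule: (h/3)[f(x₀) + 4f(x₁) + 2f(x₂) + ... + f(xₙ)]

x_0 = 1.0000, f(x_0) = 0.708073, coefficient = 1
x_1 = 1.5625, f(x_1) = 0.999931, coefficient = 4
x_2 = 2.1250, f(x_2) = 0.723044, coefficient = 2
x_3 = 2.6875, f(x_3) = 0.192411, coefficient = 4
x_4 = 3.2500, f(x_4) = 0.011706, coefficient = 1

I ≈ (0.562500/3) × 6.935237 = 1.300357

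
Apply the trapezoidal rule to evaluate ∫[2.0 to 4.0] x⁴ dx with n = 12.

f(x) = x⁴
a = 2.0, b = 4.0, n = 12
h = (b - a)/n = 0.166667

Trapezoidal rule: (h/2)[f(x₀) + 2f(x₁) + 2f(x₂) + ... + f(xₙ)]

x_0 = 2.0000, f(x_0) = 16.000000, coefficient = 1
x_1 = 2.1667, f(x_1) = 22.037809, coefficient = 2
x_2 = 2.3333, f(x_2) = 29.641975, coefficient = 2
x_3 = 2.5000, f(x_3) = 39.062500, coefficient = 2
x_4 = 2.6667, f(x_4) = 50.567901, coefficient = 2
x_5 = 2.8333, f(x_5) = 64.445216, coefficient = 2
x_6 = 3.0000, f(x_6) = 81.000000, coefficient = 2
x_7 = 3.1667, f(x_7) = 100.556327, coefficient = 2
x_8 = 3.3333, f(x_8) = 123.456790, coefficient = 2
x_9 = 3.5000, f(x_9) = 150.062500, coefficient = 2
x_10 = 3.6667, f(x_10) = 180.753086, coefficient = 2
x_11 = 3.8333, f(x_11) = 215.926698, coefficient = 2
x_12 = 4.0000, f(x_12) = 256.000000, coefficient = 1

I ≈ (0.166667/2) × 2387.021605 = 198.918467
Exact value: 198.400000
Error: 0.518467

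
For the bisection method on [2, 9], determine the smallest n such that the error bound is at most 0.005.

We need (b-a)/2^n ≤ 0.005
(9 - 2)/2^n ≤ 0.005
7/2^n ≤ 0.005
2^n ≥ 1400
n ≥ log₂(1400) = 10.45
n ≥ 11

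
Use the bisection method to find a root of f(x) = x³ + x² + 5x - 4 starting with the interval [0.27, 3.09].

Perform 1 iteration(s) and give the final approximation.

f(x) = x³ + x² + 5x - 4
Initial interval: [0.27, 3.09]

Iteration 1:
  c_1 = (0.270000 + 3.090000)/2 = 1.680000
  f(c_1) = f(1.680000) = 11.964032
  f(a) × f(c) < 0, new interval: [0.270000, 1.680000]

After 1 iteration(s), the approximation is c_1 = 1.680000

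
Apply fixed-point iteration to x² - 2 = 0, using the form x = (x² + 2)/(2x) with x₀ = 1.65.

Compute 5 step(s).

Equation: x² - 2 = 0
Fixed-point form: x = (x² + 2)/(2x)
x₀ = 1.65

x_1 = g(1.650000) = 1.431061
x_2 = g(1.431061) = 1.414313
x_3 = g(1.414313) = 1.414214
x_4 = g(1.414214) = 1.414214
x_5 = g(1.414214) = 1.414214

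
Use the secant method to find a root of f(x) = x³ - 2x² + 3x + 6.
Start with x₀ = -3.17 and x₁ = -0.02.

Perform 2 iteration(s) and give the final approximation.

f(x) = x³ - 2x² + 3x + 6
x₀ = -3.17, x₁ = -0.02

Secant formula: x_{n+1} = x_n - f(x_n)(x_n - x_{n-1})/(f(x_n) - f(x_{n-1}))

Iteration 1:
  f(-3.170000) = -55.462813
  f(-0.020000) = 5.939192
  x_2 = -0.020000 - 5.939192×(-0.020000 - (-3.170000))/(5.939192 - (-55.462813))
       = -0.324688
Iteration 2:
  f(-0.020000) = 5.939192
  f(-0.324688) = 4.780862
  x_3 = -0.324688 - 4.780862×(-0.324688 - (-0.020000))/(4.780862 - 5.939192)
       = -1.582250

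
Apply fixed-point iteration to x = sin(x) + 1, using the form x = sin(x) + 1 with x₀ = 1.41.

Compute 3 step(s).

Equation: x = sin(x) + 1
Fixed-point form: x = sin(x) + 1
x₀ = 1.41

x_1 = g(1.410000) = 1.987100
x_2 = g(1.987100) = 1.914590
x_3 = g(1.914590) = 1.941483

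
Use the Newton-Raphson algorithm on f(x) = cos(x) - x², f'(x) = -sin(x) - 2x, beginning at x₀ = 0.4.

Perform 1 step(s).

f(x) = cos(x) - x²
f'(x) = -sin(x) - 2x
x₀ = 0.4

Newton-Raphson formula: x_{n+1} = x_n - f(x_n)/f'(x_n)

Iteration 1:
  f(0.400000) = 0.761061
  f'(0.400000) = -1.189418
  x_1 = 0.400000 - 0.761061/(-1.189418) = 1.039860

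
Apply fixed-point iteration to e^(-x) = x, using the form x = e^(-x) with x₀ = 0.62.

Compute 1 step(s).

Equation: e^(-x) = x
Fixed-point form: x = e^(-x)
x₀ = 0.62

x_1 = g(0.620000) = 0.537944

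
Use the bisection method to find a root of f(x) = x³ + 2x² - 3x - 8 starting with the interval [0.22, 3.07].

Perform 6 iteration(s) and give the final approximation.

f(x) = x³ + 2x² - 3x - 8
Initial interval: [0.22, 3.07]

Iteration 1:
  c_1 = (0.220000 + 3.070000)/2 = 1.645000
  f(c_1) = f(1.645000) = -3.071539
  f(a) × f(c) ≥ 0, new interval: [1.645000, 3.070000]
Iteration 2:
  c_2 = (1.645000 + 3.070000)/2 = 2.357500
  f(c_2) = f(2.357500) = 9.145641
  f(a) × f(c) < 0, new interval: [1.645000, 2.357500]
Iteration 3:
  c_3 = (1.645000 + 2.357500)/2 = 2.001250
  f(c_3) = f(2.001250) = 2.021263
  f(a) × f(c) < 0, new interval: [1.645000, 2.001250]
Iteration 4:
  c_4 = (1.645000 + 2.001250)/2 = 1.823125
  f(c_4) = f(1.823125) = -0.762130
  f(a) × f(c) ≥ 0, new interval: [1.823125, 2.001250]
Iteration 5:
  c_5 = (1.823125 + 2.001250)/2 = 1.912187
  f(c_5) = f(1.912187) = 0.568199
  f(a) × f(c) < 0, new interval: [1.823125, 1.912187]
Iteration 6:
  c_6 = (1.823125 + 1.912187)/2 = 1.867656
  f(c_6) = f(1.867656) = -0.112043
  f(a) × f(c) ≥ 0, new interval: [1.867656, 1.912187]

After 6 iteration(s), the approximation is c_6 = 1.867656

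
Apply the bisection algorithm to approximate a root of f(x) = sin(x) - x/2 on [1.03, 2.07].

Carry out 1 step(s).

f(x) = sin(x) - x/2
Initial interval: [1.03, 2.07]

Iteration 1:
  c_1 = (1.030000 + 2.070000)/2 = 1.550000
  f(c_1) = f(1.550000) = 0.224784
  f(a) × f(c) ≥ 0, new interval: [1.550000, 2.070000]

After 1 iteration(s), the approximation is c_1 = 1.550000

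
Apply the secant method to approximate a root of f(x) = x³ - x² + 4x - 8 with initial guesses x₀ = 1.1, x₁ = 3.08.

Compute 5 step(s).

f(x) = x³ - x² + 4x - 8
x₀ = 1.1, x₁ = 3.08

Secant formula: x_{n+1} = x_n - f(x_n)(x_n - x_{n-1})/(f(x_n) - f(x_{n-1}))

Iteration 1:
  f(1.100000) = -3.479000
  f(3.080000) = 24.051712
  x_2 = 3.080000 - 24.051712×(3.080000 - 1.100000)/(24.051712 - (-3.479000))
       = 1.350209
Iteration 2:
  f(3.080000) = 24.051712
  f(1.350209) = -1.960713
  x_3 = 1.350209 - (-1.960713)×(1.350209 - 3.080000)/(-1.960713 - 24.051712)
       = 1.480593
Iteration 3:
  f(1.350209) = -1.960713
  f(1.480593) = -1.024090
  x_4 = 1.480593 - (-1.024090)×(1.480593 - 1.350209)/(-1.024090 - (-1.960713))
       = 1.623154
Iteration 4:
  f(1.480593) = -1.024090
  f(1.623154) = 0.134398
  x_5 = 1.623154 - 0.134398×(1.623154 - 1.480593)/(0.134398 - (-1.024090))
       = 1.606616
Iteration 5:
  f(1.623154) = 0.134398
  f(1.606616) = -0.007733
  x_6 = 1.606616 - (-0.007733)×(1.606616 - 1.623154)/(-0.007733 - 0.134398)
       = 1.607515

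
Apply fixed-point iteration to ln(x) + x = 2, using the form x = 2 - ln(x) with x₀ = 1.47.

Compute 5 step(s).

Equation: ln(x) + x = 2
Fixed-point form: x = 2 - ln(x)
x₀ = 1.47

x_1 = g(1.470000) = 1.614738
x_2 = g(1.614738) = 1.520828
x_3 = g(1.520828) = 1.580745
x_4 = g(1.580745) = 1.542104
x_5 = g(1.542104) = 1.566853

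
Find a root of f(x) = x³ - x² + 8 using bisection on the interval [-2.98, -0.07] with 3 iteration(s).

f(x) = x³ - x² + 8
Initial interval: [-2.98, -0.07]

Iteration 1:
  c_1 = (-2.980000 + (-0.070000))/2 = -1.525000
  f(c_1) = f(-1.525000) = 2.127797
  f(a) × f(c) < 0, new interval: [-2.980000, -1.525000]
Iteration 2:
  c_2 = (-2.980000 + (-1.525000))/2 = -2.252500
  f(c_2) = f(-2.252500) = -8.502392
  f(a) × f(c) ≥ 0, new interval: [-2.252500, -1.525000]
Iteration 3:
  c_3 = (-2.252500 + (-1.525000))/2 = -1.888750
  f(c_3) = f(-1.888750) = -2.305259
  f(a) × f(c) ≥ 0, new interval: [-1.888750, -1.525000]

After 3 iteration(s), the approximation is c_3 = -1.888750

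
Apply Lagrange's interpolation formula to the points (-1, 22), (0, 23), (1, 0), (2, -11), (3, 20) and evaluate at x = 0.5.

Lagrange interpolation formula:
P(x) = Σ yᵢ × Lᵢ(x)
where Lᵢ(x) = Π_{j≠i} (x - xⱼ)/(xᵢ - xⱼ)

L_0(0.5) = (0.5 - 0)/(-1 - 0) × (0.5 - 1)/(-1 - 1) × (0.5 - 2)/(-1 - 2) × (0.5 - 3)/(-1 - 3) = -0.039062
L_1(0.5) = (0.5 - (-1))/(0 - (-1)) × (0.5 - 1)/(0 - 1) × (0.5 - 2)/(0 - 2) × (0.5 - 3)/(0 - 3) = 0.468750
L_2(0.5) = (0.5 - (-1))/(1 - (-1)) × (0.5 - 0)/(1 - 0) × (0.5 - 2)/(1 - 2) × (0.5 - 3)/(1 - 3) = 0.703125
L_3(0.5) = (0.5 - (-1))/(2 - (-1)) × (0.5 - 0)/(2 - 0) × (0.5 - 1)/(2 - 1) × (0.5 - 3)/(2 - 3) = -0.156250
L_4(0.5) = (0.5 - (-1))/(3 - (-1)) × (0.5 - 0)/(3 - 0) × (0.5 - 1)/(3 - 1) × (0.5 - 2)/(3 - 2) = 0.023438

P(0.5) = 22×L_0(0.5) + 23×L_1(0.5) + 0×L_2(0.5) + (-11)×L_3(0.5) + 20×L_4(0.5)
P(0.5) = 12.109375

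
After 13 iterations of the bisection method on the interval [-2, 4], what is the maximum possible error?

Bisection error bound: |error| ≤ (b-a)/2^n
|error| ≤ (4 - (-2))/2^13 = 6/2^13
|error| ≤ 0.0007324219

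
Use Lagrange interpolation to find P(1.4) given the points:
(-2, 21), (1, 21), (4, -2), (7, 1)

Lagrange interpolation formula:
P(x) = Σ yᵢ × Lᵢ(x)
where Lᵢ(x) = Π_{j≠i} (x - xⱼ)/(xᵢ - xⱼ)

L_0(1.4) = (1.4 - 1)/(-2 - 1) × (1.4 - 4)/(-2 - 4) × (1.4 - 7)/(-2 - 7) = -0.035951
L_1(1.4) = (1.4 - (-2))/(1 - (-2)) × (1.4 - 4)/(1 - 4) × (1.4 - 7)/(1 - 7) = 0.916741
L_2(1.4) = (1.4 - (-2))/(4 - (-2)) × (1.4 - 1)/(4 - 1) × (1.4 - 7)/(4 - 7) = 0.141037
L_3(1.4) = (1.4 - (-2))/(7 - (-2)) × (1.4 - 1)/(7 - 1) × (1.4 - 4)/(7 - 4) = -0.021827

P(1.4) = 21×L_0(1.4) + 21×L_1(1.4) + (-2)×L_2(1.4) + 1×L_3(1.4)
P(1.4) = 18.192691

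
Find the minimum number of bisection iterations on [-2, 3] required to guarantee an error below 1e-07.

We need (b-a)/2^n ≤ 1e-07
(3 - (-2))/2^n ≤ 1e-07
5/2^n ≤ 1e-07
2^n ≥ 50000000
n ≥ log₂(50000000) = 25.58
n ≥ 26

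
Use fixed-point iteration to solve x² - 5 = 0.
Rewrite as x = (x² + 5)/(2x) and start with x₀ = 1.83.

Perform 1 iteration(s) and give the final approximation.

Equation: x² - 5 = 0
Fixed-point form: x = (x² + 5)/(2x)
x₀ = 1.83

x_1 = g(1.830000) = 2.281120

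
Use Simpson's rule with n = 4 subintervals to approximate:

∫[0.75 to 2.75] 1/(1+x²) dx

f(x) = 1/(1+x²)
a = 0.75, b = 2.75, n = 4
h = (b - a)/n = 0.500000

Simpson's rule: (h/3)[f(x₀) + 4f(x₁) + 2f(x₂) + ... + f(xₙ)]

x_0 = 0.7500, f(x_0) = 0.640000, coefficient = 1
x_1 = 1.2500, f(x_1) = 0.390244, coefficient = 4
x_2 = 1.7500, f(x_2) = 0.246154, coefficient = 2
x_3 = 2.2500, f(x_3) = 0.164948, coefficient = 4
x_4 = 2.7500, f(x_4) = 0.116788, coefficient = 1

I ≈ (0.500000/3) × 3.469865 = 0.578311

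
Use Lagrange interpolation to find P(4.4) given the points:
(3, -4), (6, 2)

Lagrange interpolation formula:
P(x) = Σ yᵢ × Lᵢ(x)
where Lᵢ(x) = Π_{j≠i} (x - xⱼ)/(xᵢ - xⱼ)

L_0(4.4) = (4.4 - 6)/(3 - 6) = 0.533333
L_1(4.4) = (4.4 - 3)/(6 - 3) = 0.466667

P(4.4) = (-4)×L_0(4.4) + 2×L_1(4.4)
P(4.4) = -1.200000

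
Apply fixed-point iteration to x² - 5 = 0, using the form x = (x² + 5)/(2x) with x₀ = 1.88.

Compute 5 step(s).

Equation: x² - 5 = 0
Fixed-point form: x = (x² + 5)/(2x)
x₀ = 1.88

x_1 = g(1.880000) = 2.269787
x_2 = g(2.269787) = 2.236318
x_3 = g(2.236318) = 2.236068
x_4 = g(2.236068) = 2.236068
x_5 = g(2.236068) = 2.236068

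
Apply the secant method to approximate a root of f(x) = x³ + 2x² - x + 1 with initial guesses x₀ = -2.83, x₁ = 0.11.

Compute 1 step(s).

f(x) = x³ + 2x² - x + 1
x₀ = -2.83, x₁ = 0.11

Secant formula: x_{n+1} = x_n - f(x_n)(x_n - x_{n-1})/(f(x_n) - f(x_{n-1}))

Iteration 1:
  f(-2.830000) = -2.817387
  f(0.110000) = 0.915531
  x_2 = 0.110000 - 0.915531×(0.110000 - (-2.830000))/(0.915531 - (-2.817387))
       = -0.611061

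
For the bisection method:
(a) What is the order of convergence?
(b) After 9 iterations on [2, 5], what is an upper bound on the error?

(a) Bisection has linear (order 1) convergence; the error is halved each step.

(b) Error bound = (b-a)/2^n = (5 - 2)/2^{9}
    = 3/2^{9}

(a) 1 (linear); (b) error ≤ 5.86e-03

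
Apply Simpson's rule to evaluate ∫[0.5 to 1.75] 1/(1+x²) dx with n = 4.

f(x) = 1/(1+x²)
a = 0.5, b = 1.75, n = 4
h = (b - a)/n = 0.312500

Simpson's rule: (h/3)[f(x₀) + 4f(x₁) + 2f(x₂) + ... + f(xₙ)]

x_0 = 0.5000, f(x_0) = 0.800000, coefficient = 1
x_1 = 0.8125, f(x_1) = 0.602353, coefficient = 4
x_2 = 1.1250, f(x_2) = 0.441379, coefficient = 2
x_3 = 1.4375, f(x_3) = 0.326115, coefficient = 4
x_4 = 1.7500, f(x_4) = 0.246154, coefficient = 1

I ≈ (0.312500/3) × 5.642783 = 0.587790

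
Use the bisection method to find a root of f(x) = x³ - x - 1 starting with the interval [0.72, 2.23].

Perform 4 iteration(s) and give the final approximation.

f(x) = x³ - x - 1
Initial interval: [0.72, 2.23]

Iteration 1:
  c_1 = (0.720000 + 2.230000)/2 = 1.475000
  f(c_1) = f(1.475000) = 0.734047
  f(a) × f(c) < 0, new interval: [0.720000, 1.475000]
Iteration 2:
  c_2 = (0.720000 + 1.475000)/2 = 1.097500
  f(c_2) = f(1.097500) = -0.775554
  f(a) × f(c) ≥ 0, new interval: [1.097500, 1.475000]
Iteration 3:
  c_3 = (1.097500 + 1.475000)/2 = 1.286250
  f(c_3) = f(1.286250) = -0.158228
  f(a) × f(c) ≥ 0, new interval: [1.286250, 1.475000]
Iteration 4:
  c_4 = (1.286250 + 1.475000)/2 = 1.380625
  f(c_4) = f(1.380625) = 0.251019
  f(a) × f(c) < 0, new interval: [1.286250, 1.380625]

After 4 iteration(s), the approximation is c_4 = 1.380625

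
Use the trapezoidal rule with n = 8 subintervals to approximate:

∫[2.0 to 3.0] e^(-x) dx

f(x) = e^(-x)
a = 2.0, b = 3.0, n = 8
h = (b - a)/n = 0.125000

Trapezoidal rule: (h/2)[f(x₀) + 2f(x₁) + 2f(x₂) + ... + f(xₙ)]

x_0 = 2.0000, f(x_0) = 0.135335, coefficient = 1
x_1 = 2.1250, f(x_1) = 0.119433, coefficient = 2
x_2 = 2.2500, f(x_2) = 0.105399, coefficient = 2
x_3 = 2.3750, f(x_3) = 0.093014, coefficient = 2
x_4 = 2.5000, f(x_4) = 0.082085, coefficient = 2
x_5 = 2.6250, f(x_5) = 0.072440, coefficient = 2
x_6 = 2.7500, f(x_6) = 0.063928, coefficient = 2
x_7 = 2.8750, f(x_7) = 0.056416, coefficient = 2
x_8 = 3.0000, f(x_8) = 0.049787, coefficient = 1

I ≈ (0.125000/2) × 1.370553 = 0.085660
Exact value: 0.085548
Error: 0.000111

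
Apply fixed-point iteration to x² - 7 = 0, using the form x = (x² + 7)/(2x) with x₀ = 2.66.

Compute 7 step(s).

Equation: x² - 7 = 0
Fixed-point form: x = (x² + 7)/(2x)
x₀ = 2.66

x_1 = g(2.660000) = 2.645789
x_2 = g(2.645789) = 2.645751
x_3 = g(2.645751) = 2.645751
x_4 = g(2.645751) = 2.645751
x_5 = g(2.645751) = 2.645751
x_6 = g(2.645751) = 2.645751
x_7 = g(2.645751) = 2.645751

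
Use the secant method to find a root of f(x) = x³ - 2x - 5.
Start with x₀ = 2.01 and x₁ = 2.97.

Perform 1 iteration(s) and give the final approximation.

f(x) = x³ - 2x - 5
x₀ = 2.01, x₁ = 2.97

Secant formula: x_{n+1} = x_n - f(x_n)(x_n - x_{n-1})/(f(x_n) - f(x_{n-1}))

Iteration 1:
  f(2.010000) = -0.899399
  f(2.970000) = 15.258073
  x_2 = 2.970000 - 15.258073×(2.970000 - 2.010000)/(15.258073 - (-0.899399))
       = 2.063438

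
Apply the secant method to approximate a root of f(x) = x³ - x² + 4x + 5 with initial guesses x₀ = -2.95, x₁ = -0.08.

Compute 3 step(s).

f(x) = x³ - x² + 4x + 5
x₀ = -2.95, x₁ = -0.08

Secant formula: x_{n+1} = x_n - f(x_n)(x_n - x_{n-1})/(f(x_n) - f(x_{n-1}))

Iteration 1:
  f(-2.950000) = -41.174875
  f(-0.080000) = 4.673088
  x_2 = -0.080000 - 4.673088×(-0.080000 - (-2.950000))/(4.673088 - (-41.174875))
       = -0.372527
Iteration 2:
  f(-0.080000) = 4.673088
  f(-0.372527) = 3.319418
  x_3 = -0.372527 - 3.319418×(-0.372527 - (-0.080000))/(3.319418 - 4.673088)
       = -1.089850
Iteration 3:
  f(-0.372527) = 3.319418
  f(-1.089850) = -1.841671
  x_4 = -1.089850 - (-1.841671)×(-1.089850 - (-0.372527))/(-1.841671 - 3.319418)
       = -0.833882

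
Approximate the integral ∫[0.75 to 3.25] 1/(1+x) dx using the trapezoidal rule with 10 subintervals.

f(x) = 1/(1+x)
a = 0.75, b = 3.25, n = 10
h = (b - a)/n = 0.250000

Trapezoidal rule: (h/2)[f(x₀) + 2f(x₁) + 2f(x₂) + ... + f(xₙ)]

x_0 = 0.7500, f(x_0) = 0.571429, coefficient = 1
x_1 = 1.0000, f(x_1) = 0.500000, coefficient = 2
x_2 = 1.2500, f(x_2) = 0.444444, coefficient = 2
x_3 = 1.5000, f(x_3) = 0.400000, coefficient = 2
x_4 = 1.7500, f(x_4) = 0.363636, coefficient = 2
x_5 = 2.0000, f(x_5) = 0.333333, coefficient = 2
x_6 = 2.2500, f(x_6) = 0.307692, coefficient = 2
x_7 = 2.5000, f(x_7) = 0.285714, coefficient = 2
x_8 = 2.7500, f(x_8) = 0.266667, coefficient = 2
x_9 = 3.0000, f(x_9) = 0.250000, coefficient = 2
x_10 = 3.2500, f(x_10) = 0.235294, coefficient = 1

I ≈ (0.250000/2) × 7.109697 = 0.888712
Exact value: 0.887303
Error: 0.001409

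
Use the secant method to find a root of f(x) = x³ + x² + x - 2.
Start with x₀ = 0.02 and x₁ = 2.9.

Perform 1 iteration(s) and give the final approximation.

f(x) = x³ + x² + x - 2
x₀ = 0.02, x₁ = 2.9

Secant formula: x_{n+1} = x_n - f(x_n)(x_n - x_{n-1})/(f(x_n) - f(x_{n-1}))

Iteration 1:
  f(0.020000) = -1.979592
  f(2.900000) = 33.699000
  x_2 = 2.900000 - 33.699000×(2.900000 - 0.020000)/(33.699000 - (-1.979592))
       = 0.179794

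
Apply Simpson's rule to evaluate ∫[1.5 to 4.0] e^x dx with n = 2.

f(x) = e^x
a = 1.5, b = 4.0, n = 2
h = (b - a)/n = 1.250000

Simpson's rule: (h/3)[f(x₀) + 4f(x₁) + 2f(x₂) + ... + f(xₙ)]

x_0 = 1.5000, f(x_0) = 4.481689, coefficient = 1
x_1 = 2.7500, f(x_1) = 15.642632, coefficient = 4
x_2 = 4.0000, f(x_2) = 54.598150, coefficient = 1

I ≈ (1.250000/3) × 121.650367 = 50.687653
Exact value: 50.116461
Error: 0.571192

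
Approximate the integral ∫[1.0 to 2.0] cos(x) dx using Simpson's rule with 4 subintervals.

f(x) = cos(x)
a = 1.0, b = 2.0, n = 4
h = (b - a)/n = 0.250000

Simpson's rule: (h/3)[f(x₀) + 4f(x₁) + 2f(x₂) + ... + f(xₙ)]

x_0 = 1.0000, f(x_0) = 0.540302, coefficient = 1
x_1 = 1.2500, f(x_1) = 0.315322, coefficient = 4
x_2 = 1.5000, f(x_2) = 0.070737, coefficient = 2
x_3 = 1.7500, f(x_3) = -0.178246, coefficient = 4
x_4 = 2.0000, f(x_4) = -0.416147, coefficient = 1

I ≈ (0.250000/3) × 0.813935 = 0.067828
Exact value: 0.067826
Error: 0.000001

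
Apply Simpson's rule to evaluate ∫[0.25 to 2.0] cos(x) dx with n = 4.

f(x) = cos(x)
a = 0.25, b = 2.0, n = 4
h = (b - a)/n = 0.437500

Simpson's rule: (h/3)[f(x₀) + 4f(x₁) + 2f(x₂) + ... + f(xₙ)]

x_0 = 0.2500, f(x_0) = 0.968912, coefficient = 1
x_1 = 0.6875, f(x_1) = 0.772835, coefficient = 4
x_2 = 1.1250, f(x_2) = 0.431177, coefficient = 2
x_3 = 1.5625, f(x_3) = 0.008296, coefficient = 4
x_4 = 2.0000, f(x_4) = -0.416147, coefficient = 1

I ≈ (0.437500/3) × 4.539643 = 0.662031
Exact value: 0.661893
Error: 0.000138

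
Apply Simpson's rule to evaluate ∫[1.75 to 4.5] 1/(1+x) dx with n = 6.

f(x) = 1/(1+x)
a = 1.75, b = 4.5, n = 6
h = (b - a)/n = 0.458333

Simpson's rule: (h/3)[f(x₀) + 4f(x₁) + 2f(x₂) + ... + f(xₙ)]

x_0 = 1.7500, f(x_0) = 0.363636, coefficient = 1
x_1 = 2.2083, f(x_1) = 0.311688, coefficient = 4
x_2 = 2.6667, f(x_2) = 0.272727, coefficient = 2
x_3 = 3.1250, f(x_3) = 0.242424, coefficient = 4
x_4 = 3.5833, f(x_4) = 0.218182, coefficient = 2
x_5 = 4.0417, f(x_5) = 0.198347, coefficient = 4
x_6 = 4.5000, f(x_6) = 0.181818, coefficient = 1

I ≈ (0.458333/3) × 4.537111 = 0.693170
Exact value: 0.693147
Error: 0.000023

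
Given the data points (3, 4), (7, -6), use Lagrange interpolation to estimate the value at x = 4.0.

Lagrange interpolation formula:
P(x) = Σ yᵢ × Lᵢ(x)
where Lᵢ(x) = Π_{j≠i} (x - xⱼ)/(xᵢ - xⱼ)

L_0(4.0) = (4.0 - 7)/(3 - 7) = 0.750000
L_1(4.0) = (4.0 - 3)/(7 - 3) = 0.250000

P(4.0) = 4×L_0(4.0) + (-6)×L_1(4.0)
P(4.0) = 1.500000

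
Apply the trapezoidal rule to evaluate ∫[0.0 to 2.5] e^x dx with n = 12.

f(x) = e^x
a = 0.0, b = 2.5, n = 12
h = (b - a)/n = 0.208333

Trapezoidal rule: (h/2)[f(x₀) + 2f(x₁) + 2f(x₂) + ... + f(xₙ)]

x_0 = 0.0000, f(x_0) = 1.000000, coefficient = 1
x_1 = 0.2083, f(x_1) = 1.231624, coefficient = 2
x_2 = 0.4167, f(x_2) = 1.516897, coefficient = 2
x_3 = 0.6250, f(x_3) = 1.868246, coefficient = 2
x_4 = 0.8333, f(x_4) = 2.300976, coefficient = 2
x_5 = 1.0417, f(x_5) = 2.833936, coefficient = 2
x_6 = 1.2500, f(x_6) = 3.490343, coefficient = 2
x_7 = 1.4583, f(x_7) = 4.298789, coefficient = 2
x_8 = 1.6667, f(x_8) = 5.294490, coefficient = 2
x_9 = 1.8750, f(x_9) = 6.520819, coefficient = 2
x_10 = 2.0833, f(x_10) = 8.031195, coefficient = 2
x_11 = 2.2917, f(x_11) = 9.891410, coefficient = 2
x_12 = 2.5000, f(x_12) = 12.182494, coefficient = 1

I ≈ (0.208333/2) × 107.739942 = 11.222911
Exact value: 11.182494
Error: 0.040417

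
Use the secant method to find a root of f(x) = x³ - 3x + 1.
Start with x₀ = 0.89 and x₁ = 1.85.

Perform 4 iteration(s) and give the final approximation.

f(x) = x³ - 3x + 1
x₀ = 0.89, x₁ = 1.85

Secant formula: x_{n+1} = x_n - f(x_n)(x_n - x_{n-1})/(f(x_n) - f(x_{n-1}))

Iteration 1:
  f(0.890000) = -0.965031
  f(1.850000) = 1.781625
  x_2 = 1.850000 - 1.781625×(1.850000 - 0.890000)/(1.781625 - (-0.965031))
       = 1.227294
Iteration 2:
  f(1.850000) = 1.781625
  f(1.227294) = -0.833270
  x_3 = 1.227294 - (-0.833270)×(1.227294 - 1.850000)/(-0.833270 - 1.781625)
       = 1.425727
Iteration 3:
  f(1.227294) = -0.833270
  f(1.425727) = -0.379109
  x_4 = 1.425727 - (-0.379109)×(1.425727 - 1.227294)/(-0.379109 - (-0.833270))
       = 1.591368
Iteration 4:
  f(1.425727) = -0.379109
  f(1.591368) = 0.255961
  x_5 = 1.591368 - 0.255961×(1.591368 - 1.425727)/(0.255961 - (-0.379109))
       = 1.524608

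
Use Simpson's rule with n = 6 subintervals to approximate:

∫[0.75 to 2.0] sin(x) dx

f(x) = sin(x)
a = 0.75, b = 2.0, n = 6
h = (b - a)/n = 0.208333

Simpson's rule: (h/3)[f(x₀) + 4f(x₁) + 2f(x₂) + ... + f(xₙ)]

x_0 = 0.7500, f(x_0) = 0.681639, coefficient = 1
x_1 = 0.9583, f(x_1) = 0.818235, coefficient = 4
x_2 = 1.1667, f(x_2) = 0.919445, coefficient = 2
x_3 = 1.3750, f(x_3) = 0.980893, coefficient = 4
x_4 = 1.5833, f(x_4) = 0.999921, coefficient = 2
x_5 = 1.7917, f(x_5) = 0.975707, coefficient = 4
x_6 = 2.0000, f(x_6) = 0.909297, coefficient = 1

I ≈ (0.208333/3) × 16.529008 = 1.147848
Exact value: 1.147836
Error: 0.000012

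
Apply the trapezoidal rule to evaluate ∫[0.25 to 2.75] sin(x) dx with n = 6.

f(x) = sin(x)
a = 0.25, b = 2.75, n = 6
h = (b - a)/n = 0.416667

Trapezoidal rule: (h/2)[f(x₀) + 2f(x₁) + 2f(x₂) + ... + f(xₙ)]

x_0 = 0.2500, f(x_0) = 0.247404, coefficient = 1
x_1 = 0.6667, f(x_1) = 0.618370, coefficient = 2
x_2 = 1.0833, f(x_2) = 0.883524, coefficient = 2
x_3 = 1.5000, f(x_3) = 0.997495, coefficient = 2
x_4 = 1.9167, f(x_4) = 0.940781, coefficient = 2
x_5 = 2.3333, f(x_5) = 0.723086, coefficient = 2
x_6 = 2.7500, f(x_6) = 0.381661, coefficient = 1

I ≈ (0.416667/2) × 8.955576 = 1.865745
Exact value: 1.893215
Error: 0.027470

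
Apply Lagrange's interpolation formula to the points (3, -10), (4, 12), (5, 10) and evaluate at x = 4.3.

Lagrange interpolation formula:
P(x) = Σ yᵢ × Lᵢ(x)
where Lᵢ(x) = Π_{j≠i} (x - xⱼ)/(xᵢ - xⱼ)

L_0(4.3) = (4.3 - 4)/(3 - 4) × (4.3 - 5)/(3 - 5) = -0.105000
L_1(4.3) = (4.3 - 3)/(4 - 3) × (4.3 - 5)/(4 - 5) = 0.910000
L_2(4.3) = (4.3 - 3)/(5 - 3) × (4.3 - 4)/(5 - 4) = 0.195000

P(4.3) = (-10)×L_0(4.3) + 12×L_1(4.3) + 10×L_2(4.3)
P(4.3) = 13.920000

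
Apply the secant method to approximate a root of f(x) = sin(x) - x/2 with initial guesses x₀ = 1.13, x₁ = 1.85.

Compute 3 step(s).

f(x) = sin(x) - x/2
x₀ = 1.13, x₁ = 1.85

Secant formula: x_{n+1} = x_n - f(x_n)(x_n - x_{n-1})/(f(x_n) - f(x_{n-1}))

Iteration 1:
  f(1.130000) = 0.339412
  f(1.850000) = 0.036275
  x_2 = 1.850000 - 0.036275×(1.850000 - 1.130000)/(0.036275 - 0.339412)
       = 1.936160
Iteration 2:
  f(1.850000) = 0.036275
  f(1.936160) = -0.034086
  x_3 = 1.936160 - (-0.034086)×(1.936160 - 1.850000)/(-0.034086 - 0.036275)
       = 1.894420
Iteration 3:
  f(1.936160) = -0.034086
  f(1.894420) = 0.000879
  x_4 = 1.894420 - 0.000879×(1.894420 - 1.936160)/(0.000879 - (-0.034086))
       = 1.895470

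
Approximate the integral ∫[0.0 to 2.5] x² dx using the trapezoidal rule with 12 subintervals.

f(x) = x²
a = 0.0, b = 2.5, n = 12
h = (b - a)/n = 0.208333

Trapezoidal rule: (h/2)[f(x₀) + 2f(x₁) + 2f(x₂) + ... + f(xₙ)]

x_0 = 0.0000, f(x_0) = 0.000000, coefficient = 1
x_1 = 0.2083, f(x_1) = 0.043403, coefficient = 2
x_2 = 0.4167, f(x_2) = 0.173611, coefficient = 2
x_3 = 0.6250, f(x_3) = 0.390625, coefficient = 2
x_4 = 0.8333, f(x_4) = 0.694444, coefficient = 2
x_5 = 1.0417, f(x_5) = 1.085069, coefficient = 2
x_6 = 1.2500, f(x_6) = 1.562500, coefficient = 2
x_7 = 1.4583, f(x_7) = 2.126736, coefficient = 2
x_8 = 1.6667, f(x_8) = 2.777778, coefficient = 2
x_9 = 1.8750, f(x_9) = 3.515625, coefficient = 2
x_10 = 2.0833, f(x_10) = 4.340278, coefficient = 2
x_11 = 2.2917, f(x_11) = 5.251736, coefficient = 2
x_12 = 2.5000, f(x_12) = 6.250000, coefficient = 1

I ≈ (0.208333/2) × 50.173611 = 5.226418
Exact value: 5.208333
Error: 0.018084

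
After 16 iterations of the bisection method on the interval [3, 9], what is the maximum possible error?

Bisection error bound: |error| ≤ (b-a)/2^n
|error| ≤ (9 - 3)/2^16 = 6/2^16
|error| ≤ 0.0000915527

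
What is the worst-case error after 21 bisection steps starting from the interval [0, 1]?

Bisection error bound: |error| ≤ (b-a)/2^n
|error| ≤ (1 - 0)/2^21 = 1/2^21
|error| ≤ 0.0000004768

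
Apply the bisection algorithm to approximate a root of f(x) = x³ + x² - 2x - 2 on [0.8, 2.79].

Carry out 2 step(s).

f(x) = x³ + x² - 2x - 2
Initial interval: [0.8, 2.79]

Iteration 1:
  c_1 = (0.800000 + 2.790000)/2 = 1.795000
  f(c_1) = f(1.795000) = 3.415560
  f(a) × f(c) < 0, new interval: [0.800000, 1.795000]
Iteration 2:
  c_2 = (0.800000 + 1.795000)/2 = 1.297500
  f(c_2) = f(1.297500) = -0.727144
  f(a) × f(c) ≥ 0, new interval: [1.297500, 1.795000]

After 2 iteration(s), the approximation is c_2 = 1.297500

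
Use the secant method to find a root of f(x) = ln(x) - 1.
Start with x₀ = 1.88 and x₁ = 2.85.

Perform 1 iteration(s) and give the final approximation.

f(x) = ln(x) - 1
x₀ = 1.88, x₁ = 2.85

Secant formula: x_{n+1} = x_n - f(x_n)(x_n - x_{n-1})/(f(x_n) - f(x_{n-1}))

Iteration 1:
  f(1.880000) = -0.368728
  f(2.850000) = 0.047319
  x_2 = 2.850000 - 0.047319×(2.850000 - 1.880000)/(0.047319 - (-0.368728))
       = 2.739677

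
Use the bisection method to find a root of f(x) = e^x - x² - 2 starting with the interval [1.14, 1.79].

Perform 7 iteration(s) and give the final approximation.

f(x) = e^x - x² - 2
Initial interval: [1.14, 1.79]

Iteration 1:
  c_1 = (1.140000 + 1.790000)/2 = 1.465000
  f(c_1) = f(1.465000) = 0.181318
  f(a) × f(c) < 0, new interval: [1.140000, 1.465000]
Iteration 2:
  c_2 = (1.140000 + 1.465000)/2 = 1.302500
  f(c_2) = f(1.302500) = -0.018025
  f(a) × f(c) ≥ 0, new interval: [1.302500, 1.465000]
Iteration 3:
  c_3 = (1.302500 + 1.465000)/2 = 1.383750
  f(c_3) = f(1.383750) = 0.075071
  f(a) × f(c) < 0, new interval: [1.302500, 1.383750]
Iteration 4:
  c_4 = (1.302500 + 1.383750)/2 = 1.343125
  f(c_4) = f(1.343125) = 0.027012
  f(a) × f(c) < 0, new interval: [1.302500, 1.343125]
Iteration 5:
  c_5 = (1.302500 + 1.343125)/2 = 1.322812
  f(c_5) = f(1.322812) = 0.004132
  f(a) × f(c) < 0, new interval: [1.302500, 1.322812]
Iteration 6:
  c_6 = (1.302500 + 1.322812)/2 = 1.312656
  f(c_6) = f(1.312656) = -0.007035
  f(a) × f(c) ≥ 0, new interval: [1.312656, 1.322812]
Iteration 7:
  c_7 = (1.312656 + 1.322812)/2 = 1.317734
  f(c_7) = f(1.317734) = -0.001474
  f(a) × f(c) ≥ 0, new interval: [1.317734, 1.322812]

After 7 iteration(s), the approximation is c_7 = 1.317734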